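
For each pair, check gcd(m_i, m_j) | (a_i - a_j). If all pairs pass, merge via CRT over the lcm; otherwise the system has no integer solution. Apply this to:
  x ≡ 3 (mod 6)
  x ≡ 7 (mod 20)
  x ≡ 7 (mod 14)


Moduli 6, 20, 14 are not pairwise coprime, so CRT works modulo lcm(m_i) when all pairwise compatibility conditions hold.
Pairwise compatibility: gcd(m_i, m_j) must divide a_i - a_j for every pair.
Merge one congruence at a time:
  Start: x ≡ 3 (mod 6).
  Combine with x ≡ 7 (mod 20): gcd(6, 20) = 2; 7 - 3 = 4, which IS divisible by 2, so compatible.
    Write x = 3 + 6·t and substitute into x ≡ 7 (mod 20): 6·t ≡ 7 − 3 = 4 (mod 20).
    Divide the congruence (and modulus) by g = 2: 3·t ≡ 2 (mod 10).
    The inverse of 3 mod 10 is 7 (since 3·7 = 21 = 2·10 + 1), so t ≡ 7·2 = 14 ≡ 4 (mod 10).
    Then x = 3 + 6·4 = 27, valid modulo lcm(6, 20) = 60: x ≡ 27 (mod 60).
  Combine with x ≡ 7 (mod 14): gcd(60, 14) = 2; 7 - 27 = -20, which IS divisible by 2, so compatible.
    Write x = 27 + 60·t and substitute into x ≡ 7 (mod 14): 60·t ≡ 7 − 27 = -20 (mod 14).
    Divide the congruence (and modulus) by g = 2: 30·t ≡ -10 (mod 7).
    Reduce coefficients mod 7: 2·t ≡ 4 (mod 7).
    The inverse of 2 mod 7 is 4 (since 2·4 = 8 = 1·7 + 1), so t ≡ 4·4 = 16 ≡ 2 (mod 7).
    Then x = 27 + 60·2 = 147, valid modulo lcm(60, 14) = 420: x ≡ 147 (mod 420).
Verify: 147 mod 6 = 3, 147 mod 20 = 7, 147 mod 14 = 7.

x ≡ 147 (mod 420).


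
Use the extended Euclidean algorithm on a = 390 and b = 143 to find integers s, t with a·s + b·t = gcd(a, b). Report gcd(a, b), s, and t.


Euclidean algorithm on (390, 143) — divide until remainder is 0:
  390 = 2 · 143 + 104
  143 = 1 · 104 + 39
  104 = 2 · 39 + 26
  39 = 1 · 26 + 13
  26 = 2 · 13 + 0
gcd(390, 143) = 13.
Track Bezout coefficients alongside the remainders: start with r₀ = 390 = a·1 + b·0 (s = 1, t = 0) and r₁ = 143 = a·0 + b·1 (s = 0, t = 1); each new remainder r_{k+1} = r_{k-1} − q_k·r_k inherits s_{k+1} = s_{k-1} − q_k·s_k, t_{k+1} = t_{k-1} − q_k·t_k, so r_k = a·s_k + b·t_k at every step:
  q = 2: r = 104, s = 1 − 2·0 = 1, t = 0 − 2·1 = -2  (check: 390·1 + 143·(-2) = 104)
  q = 1: r = 39, s = 0 − 1·1 = -1, t = 1 − 1·(-2) = 3  (check: 390·(-1) + 143·3 = 39)
  q = 2: r = 26, s = 1 − 2·(-1) = 3, t = -2 − 2·3 = -8  (check: 390·3 + 143·(-8) = 26)
  q = 1: r = 13, s = -1 − 1·3 = -4, t = 3 − 1·(-8) = 11  (check: 390·(-4) + 143·11 = 13)
The row with r = 13 (the gcd) gives the Bezout coefficients s = -4, t = 11.
Result: 390 · (-4) + 143 · (11) = 13.

gcd(390, 143) = 13; s = -4, t = 11 (check: 390·(-4) + 143·11 = 13).


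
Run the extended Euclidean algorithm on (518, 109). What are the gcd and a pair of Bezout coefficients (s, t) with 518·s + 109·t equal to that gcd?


Euclidean algorithm on (518, 109) — divide until remainder is 0:
  518 = 4 · 109 + 82
  109 = 1 · 82 + 27
  82 = 3 · 27 + 1
  27 = 27 · 1 + 0
gcd(518, 109) = 1.
Track Bezout coefficients alongside the remainders: start with r₀ = 518 = a·1 + b·0 (s = 1, t = 0) and r₁ = 109 = a·0 + b·1 (s = 0, t = 1); each new remainder r_{k+1} = r_{k-1} − q_k·r_k inherits s_{k+1} = s_{k-1} − q_k·s_k, t_{k+1} = t_{k-1} − q_k·t_k, so r_k = a·s_k + b·t_k at every step:
  q = 4: r = 82, s = 1 − 4·0 = 1, t = 0 − 4·1 = -4  (check: 518·1 + 109·(-4) = 82)
  q = 1: r = 27, s = 0 − 1·1 = -1, t = 1 − 1·(-4) = 5  (check: 518·(-1) + 109·5 = 27)
  q = 3: r = 1, s = 1 − 3·(-1) = 4, t = -4 − 3·5 = -19  (check: 518·4 + 109·(-19) = 1)
The row with r = 1 (the gcd) gives the Bezout coefficients s = 4, t = -19.
Result: 518 · (4) + 109 · (-19) = 1.

gcd(518, 109) = 1; s = 4, t = -19 (check: 518·4 + 109·(-19) = 1).


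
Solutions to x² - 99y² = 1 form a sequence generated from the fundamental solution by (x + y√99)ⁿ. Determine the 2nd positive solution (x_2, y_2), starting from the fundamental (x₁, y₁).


Step 1: Find the fundamental solution (x₁, y₁) of x² - 99y² = 1.
  Expand √99 as a continued fraction. a₀ = ⌊√99⌋ = 9; iterate m_{k+1} = d_k·a_k − m_k, d_{k+1} = (99 − m_{k+1}²)/d_k, a_{k+1} = ⌊(a₀ + m_{k+1})/d_{k+1}⌋ (starting m₀ = 0, d₀ = 1), with convergents p_k = a_k·p_{k-1} + p_{k-2}, q_k = a_k·q_{k-1} + q_{k-2} (p₋₁ = 1, q₋₁ = 0):
  k = 0: a₀ = 9; p₀/q₀ = 9/1; p₀² − 99·q₀² = 81 − 99 = -18.
  k = 1: m = 9, d = 18, a = ⌊(9 + 9)/18⌋ = 1; p/q = (1·9 + 1)/(1·1 + 0) = 10/1; p² − 99·q² = 100 − 99 = 1.
  The first convergent with p² − 99·q² = 1 gives the fundamental solution (x₁, y₁) = (10, 1).
Step 2: Apply the recurrence (x_{n+1}, y_{n+1}) = (x₁x_n + 99y₁y_n, x₁y_n + y₁x_n) repeatedly.
  From (x_1, y_1) = (10, 1): x_2 = 10·10 + 99·1·1 = 199; y_2 = 10·1 + 1·10 = 20.
Step 3: Verify x_2² - 99·y_2² = 39601 - 39600 = 1 (should be 1). ✓

(x_1, y_1) = (10, 1); (x_2, y_2) = (199, 20).


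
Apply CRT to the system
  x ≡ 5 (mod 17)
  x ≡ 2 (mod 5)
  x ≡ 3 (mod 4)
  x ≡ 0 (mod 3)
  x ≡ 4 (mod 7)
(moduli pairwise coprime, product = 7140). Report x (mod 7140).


Product of moduli M = 17 · 5 · 4 · 3 · 7 = 7140.
Merge one congruence at a time:
  Start: x ≡ 5 (mod 17).
  Combine with x ≡ 2 (mod 5); new modulus lcm = 85.
    Write x = 5 + 17·t and substitute into x ≡ 2 (mod 5): 17·t ≡ 2 − 5 = -3 (mod 5).
    Reduce coefficients mod 5: 2·t ≡ 2 (mod 5).
    The inverse of 2 mod 5 is 3 (since 2·3 = 6 = 1·5 + 1), so t ≡ 3·2 = 6 ≡ 1 (mod 5).
    Then x = 5 + 17·1 = 22, valid modulo lcm(17, 5) = 85: x ≡ 22 (mod 85).
  Combine with x ≡ 3 (mod 4); new modulus lcm = 340.
    Write x = 22 + 85·t and substitute into x ≡ 3 (mod 4): 85·t ≡ 3 − 22 = -19 (mod 4).
    Reduce coefficients mod 4: 1·t ≡ 1 (mod 4).
    So t ≡ 1 (mod 4).
    Then x = 22 + 85·1 = 107, valid modulo lcm(85, 4) = 340: x ≡ 107 (mod 340).
  Combine with x ≡ 0 (mod 3); new modulus lcm = 1020.
    Write x = 107 + 340·t and substitute into x ≡ 0 (mod 3): 340·t ≡ 0 − 107 = -107 (mod 3).
    Reduce coefficients mod 3: 1·t ≡ 1 (mod 3).
    So t ≡ 1 (mod 3).
    Then x = 107 + 340·1 = 447, valid modulo lcm(340, 3) = 1020: x ≡ 447 (mod 1020).
  Combine with x ≡ 4 (mod 7); new modulus lcm = 7140.
    Write x = 447 + 1020·t and substitute into x ≡ 4 (mod 7): 1020·t ≡ 4 − 447 = -443 (mod 7).
    Reduce coefficients mod 7: 5·t ≡ 5 (mod 7).
    The inverse of 5 mod 7 is 3 (since 5·3 = 15 = 2·7 + 1), so t ≡ 3·5 = 15 ≡ 1 (mod 7).
    Then x = 447 + 1020·1 = 1467, valid modulo lcm(1020, 7) = 7140: x ≡ 1467 (mod 7140).
Verify against each original: 1467 mod 17 = 5, 1467 mod 5 = 2, 1467 mod 4 = 3, 1467 mod 3 = 0, 1467 mod 7 = 4.

x ≡ 1467 (mod 7140).


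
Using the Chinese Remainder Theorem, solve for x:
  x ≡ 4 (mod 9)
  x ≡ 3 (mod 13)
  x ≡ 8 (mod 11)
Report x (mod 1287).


Moduli 9, 13, 11 are pairwise coprime; by CRT there is a unique solution modulo M = 9 · 13 · 11 = 1287.
Solve pairwise, accumulating the modulus:
  Start with x ≡ 4 (mod 9).
  Combine with x ≡ 3 (mod 13): since gcd(9, 13) = 1, we get a unique residue mod 117.
    Write x = 4 + 9·t and substitute into x ≡ 3 (mod 13): 9·t ≡ 3 − 4 = -1 (mod 13).
    Reduce coefficients mod 13: 9·t ≡ 12 (mod 13).
    The inverse of 9 mod 13 is 3 (since 9·3 = 27 = 2·13 + 1), so t ≡ 3·12 = 36 ≡ 10 (mod 13).
    Then x = 4 + 9·10 = 94, valid modulo lcm(9, 13) = 117: x ≡ 94 (mod 117).
  Combine with x ≡ 8 (mod 11): since gcd(117, 11) = 1, we get a unique residue mod 1287.
    Write x = 94 + 117·t and substitute into x ≡ 8 (mod 11): 117·t ≡ 8 − 94 = -86 (mod 11).
    Reduce coefficients mod 11: 7·t ≡ 2 (mod 11).
    The inverse of 7 mod 11 is 8 (since 7·8 = 56 = 5·11 + 1), so t ≡ 8·2 = 16 ≡ 5 (mod 11).
    Then x = 94 + 117·5 = 679, valid modulo lcm(117, 11) = 1287: x ≡ 679 (mod 1287).
Verify: 679 mod 9 = 4 ✓, 679 mod 13 = 3 ✓, 679 mod 11 = 8 ✓.

x ≡ 679 (mod 1287).


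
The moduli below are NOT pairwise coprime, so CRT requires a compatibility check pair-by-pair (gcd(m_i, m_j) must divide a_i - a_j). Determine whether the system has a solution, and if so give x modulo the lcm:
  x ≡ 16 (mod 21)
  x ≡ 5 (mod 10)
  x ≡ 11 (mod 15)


Moduli 21, 10, 15 are not pairwise coprime, so CRT works modulo lcm(m_i) when all pairwise compatibility conditions hold.
Pairwise compatibility: gcd(m_i, m_j) must divide a_i - a_j for every pair.
Merge one congruence at a time:
  Start: x ≡ 16 (mod 21).
  Combine with x ≡ 5 (mod 10): gcd(21, 10) = 1; 5 - 16 = -11, which IS divisible by 1, so compatible.
    Write x = 16 + 21·t and substitute into x ≡ 5 (mod 10): 21·t ≡ 5 − 16 = -11 (mod 10).
    Reduce coefficients mod 10: 1·t ≡ 9 (mod 10).
    So t ≡ 9 (mod 10).
    Then x = 16 + 21·9 = 205, valid modulo lcm(21, 10) = 210: x ≡ 205 (mod 210).
  Combine with x ≡ 11 (mod 15): gcd(210, 15) = 15, and 11 - 205 = -194 is NOT divisible by 15.
    ⇒ system is inconsistent (no integer solution).

No solution (the system is inconsistent).


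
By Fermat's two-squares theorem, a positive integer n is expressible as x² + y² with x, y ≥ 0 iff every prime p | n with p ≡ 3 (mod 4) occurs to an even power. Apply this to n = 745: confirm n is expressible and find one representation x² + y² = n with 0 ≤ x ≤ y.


Step 1: Factor n = 745 = 5 · 149.
Step 2: Check the mod-4 condition on each prime factor: 5 ≡ 1 (mod 4), exponent 1; 149 ≡ 1 (mod 4), exponent 1.
All primes ≡ 3 (mod 4) appear to even exponent (or don't appear), so by the two-squares theorem n IS expressible as a sum of two squares.
Step 3: Build a representation. Here n = 5 · 149 is a product of primes ≡ 1 (mod 4). Each prime p ≡ 1 (mod 4) is itself a sum of two squares; find a² by testing p − a² for a perfect square:
  5: 5 − 1² = 4 = 2² ⇒ 5 = 1² + 2².
  149: 149 − 1² = 148, 149 − 2² = 145, 149 − 3² = 140, 149 − 4² = 133, 149 − 5² = 124, 149 − 6² = 113, 149 − 7² = 100 = 10² ⇒ 149 = 7² + 10².
  Combine using the Brahmagupta–Fibonacci identity (a² + b²)(c² + d²) = (ac − bd)² + (ad + bc)² = (ac + bd)² + (ad − bc)²:
  5 · 149 = 745: from (1² + 2²)(7² + 10²), take (1·7 − 2·10, 1·10 + 2·7) = (7 − 20, 10 + 14) = (-13, 24); dropping signs (only squares matter) gives (13, 24); check 13² + 24² = 169 + 576 = 745 ✓.
Step 4: Order so x ≤ y and verify: 13² + 24² = 169 + 576 = 745 = n. ✓

n = 745 = 13² + 24² (one valid representation with x ≤ y).


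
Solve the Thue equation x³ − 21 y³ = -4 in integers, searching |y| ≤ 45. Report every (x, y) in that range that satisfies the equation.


The equation is x³ - 21y³ = -4. For fixed y, x³ = 21·y³ − 4, so a solution requires the RHS to be a perfect cube.
Strategy: iterate y from -45 to 45, compute RHS = 21·y³ − 4, and check whether it is a (positive or negative) perfect cube.
Check small values of y:
  y = 0: RHS = -4 is not a perfect cube.
  y = 1: RHS = 17 is not a perfect cube.
  y = -1: RHS = -25 is not a perfect cube.
  y = 2: RHS = 164 is not a perfect cube.
  y = -2: RHS = -172 is not a perfect cube.
  y = 3: RHS = 563 is not a perfect cube.
  y = -3: RHS = -571 is not a perfect cube.
Continuing the search up to |y| = 45 finds no solutions either.
No (x, y) in the scanned range satisfies the equation.

No integer solutions with |y| ≤ 45.


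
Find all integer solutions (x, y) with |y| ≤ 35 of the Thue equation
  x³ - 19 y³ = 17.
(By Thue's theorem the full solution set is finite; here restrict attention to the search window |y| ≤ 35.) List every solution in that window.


The equation is x³ - 19y³ = 17. For fixed y, x³ = 19·y³ + 17, so a solution requires the RHS to be a perfect cube.
Strategy: iterate y from -35 to 35, compute RHS = 19·y³ + 17, and check whether it is a (positive or negative) perfect cube.
Check small values of y:
  y = 0: RHS = 17 is not a perfect cube.
  y = 1: RHS = 36 is not a perfect cube.
  y = -1: RHS = -2 is not a perfect cube.
  y = 2: RHS = 169 is not a perfect cube.
  y = -2: RHS = -135 is not a perfect cube.
  y = 3: RHS = 530 is not a perfect cube.
  y = -3: RHS = -496 is not a perfect cube.
Continuing the search up to |y| = 35 finds no solutions either.
No (x, y) in the scanned range satisfies the equation.

No integer solutions with |y| ≤ 35.


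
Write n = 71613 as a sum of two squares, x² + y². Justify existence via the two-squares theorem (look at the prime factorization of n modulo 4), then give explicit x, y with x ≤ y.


Step 1: Factor n = 71613 = 3^2 · 73 · 109.
Step 2: Check the mod-4 condition on each prime factor: 3 ≡ 3 (mod 4), exponent 2 (must be even); 73 ≡ 1 (mod 4), exponent 1; 109 ≡ 1 (mod 4), exponent 1.
All primes ≡ 3 (mod 4) appear to even exponent (or don't appear), so by the two-squares theorem n IS expressible as a sum of two squares.
Step 3: Build a representation. Group n = k² · m with k = 3 and m = 73 · 109 = 7957 (a product of primes ≡ 1 (mod 4)); a representation of m scales to one of n via (k·x)² + (k·y)² = k²(x² + y²). Each prime p ≡ 1 (mod 4) is itself a sum of two squares; find a² by testing p − a² for a perfect square:
  73: 73 − 1² = 72, 73 − 2² = 69, 73 − 3² = 64 = 8² ⇒ 73 = 3² + 8².
  109: 109 − 1² = 108, 109 − 2² = 105, 109 − 3² = 100 = 10² ⇒ 109 = 3² + 10².
  Combine using the Brahmagupta–Fibonacci identity (a² + b²)(c² + d²) = (ac − bd)² + (ad + bc)² = (ac + bd)² + (ad − bc)²:
  73 · 109 = 7957: from (3² + 8²)(3² + 10²), take (3·3 − 8·10, 3·10 + 8·3) = (9 − 80, 30 + 24) = (-71, 54); dropping signs (only squares matter) gives (71, 54); check 71² + 54² = 5041 + 2916 = 7957 ✓.
  Scale by k = 3: (3·71, 3·54) = (213, 162).
Step 4: Order so x ≤ y and verify: 162² + 213² = 26244 + 45369 = 71613 = n. ✓

n = 71613 = 162² + 213² (one valid representation with x ≤ y).


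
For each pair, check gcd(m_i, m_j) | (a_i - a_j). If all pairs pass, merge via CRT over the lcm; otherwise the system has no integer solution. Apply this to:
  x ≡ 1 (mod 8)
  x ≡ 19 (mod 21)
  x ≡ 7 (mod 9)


Moduli 8, 21, 9 are not pairwise coprime, so CRT works modulo lcm(m_i) when all pairwise compatibility conditions hold.
Pairwise compatibility: gcd(m_i, m_j) must divide a_i - a_j for every pair.
Merge one congruence at a time:
  Start: x ≡ 1 (mod 8).
  Combine with x ≡ 19 (mod 21): gcd(8, 21) = 1; 19 - 1 = 18, which IS divisible by 1, so compatible.
    Write x = 1 + 8·t and substitute into x ≡ 19 (mod 21): 8·t ≡ 19 − 1 = 18 (mod 21).
    The inverse of 8 mod 21 is 8 (since 8·8 = 64 = 3·21 + 1), so t ≡ 8·18 = 144 ≡ 18 (mod 21).
    Then x = 1 + 8·18 = 145, valid modulo lcm(8, 21) = 168: x ≡ 145 (mod 168).
  Combine with x ≡ 7 (mod 9): gcd(168, 9) = 3; 7 - 145 = -138, which IS divisible by 3, so compatible.
    Write x = 145 + 168·t and substitute into x ≡ 7 (mod 9): 168·t ≡ 7 − 145 = -138 (mod 9).
    Divide the congruence (and modulus) by g = 3: 56·t ≡ -46 (mod 3).
    Reduce coefficients mod 3: 2·t ≡ 2 (mod 3).
    The inverse of 2 mod 3 is 2 (since 2·2 = 4 = 1·3 + 1), so t ≡ 2·2 = 4 ≡ 1 (mod 3).
    Then x = 145 + 168·1 = 313, valid modulo lcm(168, 9) = 504: x ≡ 313 (mod 504).
Verify: 313 mod 8 = 1, 313 mod 21 = 19, 313 mod 9 = 7.

x ≡ 313 (mod 504).


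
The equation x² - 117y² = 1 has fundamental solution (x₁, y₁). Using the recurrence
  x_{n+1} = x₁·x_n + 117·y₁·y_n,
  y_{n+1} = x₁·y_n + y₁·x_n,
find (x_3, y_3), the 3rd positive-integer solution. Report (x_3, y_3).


Step 1: Find the fundamental solution (x₁, y₁) of x² - 117y² = 1.
  Expand √117 as a continued fraction. a₀ = ⌊√117⌋ = 10; iterate m_{k+1} = d_k·a_k − m_k, d_{k+1} = (117 − m_{k+1}²)/d_k, a_{k+1} = ⌊(a₀ + m_{k+1})/d_{k+1}⌋ (starting m₀ = 0, d₀ = 1), with convergents p_k = a_k·p_{k-1} + p_{k-2}, q_k = a_k·q_{k-1} + q_{k-2} (p₋₁ = 1, q₋₁ = 0):
  k = 0: a₀ = 10; p₀/q₀ = 10/1; p₀² − 117·q₀² = 100 − 117 = -17.
  k = 1: m = 10, d = 17, a = ⌊(10 + 10)/17⌋ = 1; p/q = (1·10 + 1)/(1·1 + 0) = 11/1; p² − 117·q² = 121 − 117 = 4.
  k = 2: m = 7, d = 4, a = ⌊(10 + 7)/4⌋ = 4; p/q = (4·11 + 10)/(4·1 + 1) = 54/5; p² − 117·q² = 2916 − 2925 = -9.
  k = 3: m = 9, d = 9, a = ⌊(10 + 9)/9⌋ = 2; p/q = (2·54 + 11)/(2·5 + 1) = 119/11; p² − 117·q² = 14161 − 14157 = 4.
  k = 4: m = 9, d = 4, a = ⌊(10 + 9)/4⌋ = 4; p/q = (4·119 + 54)/(4·11 + 5) = 530/49; p² − 117·q² = 280900 − 280917 = -17.
  k = 5: m = 7, d = 17, a = ⌊(10 + 7)/17⌋ = 1; p/q = (1·530 + 119)/(1·49 + 11) = 649/60; p² − 117·q² = 421201 − 421200 = 1.
  The first convergent with p² − 117·q² = 1 gives the fundamental solution (x₁, y₁) = (649, 60).
Step 2: Apply the recurrence (x_{n+1}, y_{n+1}) = (x₁x_n + 117y₁y_n, x₁y_n + y₁x_n) repeatedly.
  From (x_1, y_1) = (649, 60): x_2 = 649·649 + 117·60·60 = 842401; y_2 = 649·60 + 60·649 = 77880.
  From (x_2, y_2) = (842401, 77880): x_3 = 649·842401 + 117·60·77880 = 1093435849; y_3 = 649·77880 + 60·842401 = 101088180.
Step 3: Verify x_3² - 117·y_3² = 1195601955878350801 - 1195601955878350800 = 1 (should be 1). ✓

(x_1, y_1) = (649, 60); (x_3, y_3) = (1093435849, 101088180).


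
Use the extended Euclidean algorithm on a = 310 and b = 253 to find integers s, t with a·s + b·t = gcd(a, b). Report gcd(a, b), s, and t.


Euclidean algorithm on (310, 253) — divide until remainder is 0:
  310 = 1 · 253 + 57
  253 = 4 · 57 + 25
  57 = 2 · 25 + 7
  25 = 3 · 7 + 4
  7 = 1 · 4 + 3
  4 = 1 · 3 + 1
  3 = 3 · 1 + 0
gcd(310, 253) = 1.
Track Bezout coefficients alongside the remainders: start with r₀ = 310 = a·1 + b·0 (s = 1, t = 0) and r₁ = 253 = a·0 + b·1 (s = 0, t = 1); each new remainder r_{k+1} = r_{k-1} − q_k·r_k inherits s_{k+1} = s_{k-1} − q_k·s_k, t_{k+1} = t_{k-1} − q_k·t_k, so r_k = a·s_k + b·t_k at every step:
  q = 1: r = 57, s = 1 − 1·0 = 1, t = 0 − 1·1 = -1  (check: 310·1 + 253·(-1) = 57)
  q = 4: r = 25, s = 0 − 4·1 = -4, t = 1 − 4·(-1) = 5  (check: 310·(-4) + 253·5 = 25)
  q = 2: r = 7, s = 1 − 2·(-4) = 9, t = -1 − 2·5 = -11  (check: 310·9 + 253·(-11) = 7)
  q = 3: r = 4, s = -4 − 3·9 = -31, t = 5 − 3·(-11) = 38  (check: 310·(-31) + 253·38 = 4)
  q = 1: r = 3, s = 9 − 1·(-31) = 40, t = -11 − 1·38 = -49  (check: 310·40 + 253·(-49) = 3)
  q = 1: r = 1, s = -31 − 1·40 = -71, t = 38 − 1·(-49) = 87  (check: 310·(-71) + 253·87 = 1)
The row with r = 1 (the gcd) gives the Bezout coefficients s = -71, t = 87.
Result: 310 · (-71) + 253 · (87) = 1.

gcd(310, 253) = 1; s = -71, t = 87 (check: 310·(-71) + 253·87 = 1).


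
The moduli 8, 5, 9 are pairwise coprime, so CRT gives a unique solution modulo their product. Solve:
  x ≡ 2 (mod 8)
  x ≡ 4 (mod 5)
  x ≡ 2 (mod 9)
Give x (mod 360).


Moduli 8, 5, 9 are pairwise coprime; by CRT there is a unique solution modulo M = 8 · 5 · 9 = 360.
Solve pairwise, accumulating the modulus:
  Start with x ≡ 2 (mod 8).
  Combine with x ≡ 4 (mod 5): since gcd(8, 5) = 1, we get a unique residue mod 40.
    Write x = 2 + 8·t and substitute into x ≡ 4 (mod 5): 8·t ≡ 4 − 2 = 2 (mod 5).
    Reduce coefficients mod 5: 3·t ≡ 2 (mod 5).
    The inverse of 3 mod 5 is 2 (since 3·2 = 6 = 1·5 + 1), so t ≡ 2·2 = 4 ≡ 4 (mod 5).
    Then x = 2 + 8·4 = 34, valid modulo lcm(8, 5) = 40: x ≡ 34 (mod 40).
  Combine with x ≡ 2 (mod 9): since gcd(40, 9) = 1, we get a unique residue mod 360.
    Write x = 34 + 40·t and substitute into x ≡ 2 (mod 9): 40·t ≡ 2 − 34 = -32 (mod 9).
    Reduce coefficients mod 9: 4·t ≡ 4 (mod 9).
    The inverse of 4 mod 9 is 7 (since 4·7 = 28 = 3·9 + 1), so t ≡ 7·4 = 28 ≡ 1 (mod 9).
    Then x = 34 + 40·1 = 74, valid modulo lcm(40, 9) = 360: x ≡ 74 (mod 360).
Verify: 74 mod 8 = 2 ✓, 74 mod 5 = 4 ✓, 74 mod 9 = 2 ✓.

x ≡ 74 (mod 360).


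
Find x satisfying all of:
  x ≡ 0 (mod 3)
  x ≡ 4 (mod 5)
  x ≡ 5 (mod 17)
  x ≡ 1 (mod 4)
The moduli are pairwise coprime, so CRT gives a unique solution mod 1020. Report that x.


Product of moduli M = 3 · 5 · 17 · 4 = 1020.
Merge one congruence at a time:
  Start: x ≡ 0 (mod 3).
  Combine with x ≡ 4 (mod 5); new modulus lcm = 15.
    Write x = 0 + 3·t and substitute into x ≡ 4 (mod 5): 3·t ≡ 4 − 0 = 4 (mod 5).
    The inverse of 3 mod 5 is 2 (since 3·2 = 6 = 1·5 + 1), so t ≡ 2·4 = 8 ≡ 3 (mod 5).
    Then x = 0 + 3·3 = 9, valid modulo lcm(3, 5) = 15: x ≡ 9 (mod 15).
  Combine with x ≡ 5 (mod 17); new modulus lcm = 255.
    Write x = 9 + 15·t and substitute into x ≡ 5 (mod 17): 15·t ≡ 5 − 9 = -4 (mod 17).
    Reduce coefficients mod 17: 15·t ≡ 13 (mod 17).
    The inverse of 15 mod 17 is 8 (since 15·8 = 120 = 7·17 + 1), so t ≡ 8·13 = 104 ≡ 2 (mod 17).
    Then x = 9 + 15·2 = 39, valid modulo lcm(15, 17) = 255: x ≡ 39 (mod 255).
  Combine with x ≡ 1 (mod 4); new modulus lcm = 1020.
    Write x = 39 + 255·t and substitute into x ≡ 1 (mod 4): 255·t ≡ 1 − 39 = -38 (mod 4).
    Reduce coefficients mod 4: 3·t ≡ 2 (mod 4).
    The inverse of 3 mod 4 is 3 (since 3·3 = 9 = 2·4 + 1), so t ≡ 3·2 = 6 ≡ 2 (mod 4).
    Then x = 39 + 255·2 = 549, valid modulo lcm(255, 4) = 1020: x ≡ 549 (mod 1020).
Verify against each original: 549 mod 3 = 0, 549 mod 5 = 4, 549 mod 17 = 5, 549 mod 4 = 1.

x ≡ 549 (mod 1020).


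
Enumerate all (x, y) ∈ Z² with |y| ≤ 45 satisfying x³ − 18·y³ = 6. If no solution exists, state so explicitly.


The equation is x³ - 18y³ = 6. For fixed y, x³ = 18·y³ + 6, so a solution requires the RHS to be a perfect cube.
Strategy: iterate y from -45 to 45, compute RHS = 18·y³ + 6, and check whether it is a (positive or negative) perfect cube.
Check small values of y:
  y = 0: RHS = 6 is not a perfect cube.
  y = 1: RHS = 24 is not a perfect cube.
  y = -1: RHS = -12 is not a perfect cube.
  y = 2: RHS = 150 is not a perfect cube.
  y = -2: RHS = -138 is not a perfect cube.
  y = 3: RHS = 492 is not a perfect cube.
  y = -3: RHS = -480 is not a perfect cube.
Continuing the search up to |y| = 45 finds no solutions either.
No (x, y) in the scanned range satisfies the equation.

No integer solutions with |y| ≤ 45.


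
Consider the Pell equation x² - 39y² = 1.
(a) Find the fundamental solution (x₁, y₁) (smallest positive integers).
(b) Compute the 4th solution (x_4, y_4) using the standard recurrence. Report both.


Step 1: Find the fundamental solution (x₁, y₁) of x² - 39y² = 1.
  Expand √39 as a continued fraction. a₀ = ⌊√39⌋ = 6; iterate m_{k+1} = d_k·a_k − m_k, d_{k+1} = (39 − m_{k+1}²)/d_k, a_{k+1} = ⌊(a₀ + m_{k+1})/d_{k+1}⌋ (starting m₀ = 0, d₀ = 1), with convergents p_k = a_k·p_{k-1} + p_{k-2}, q_k = a_k·q_{k-1} + q_{k-2} (p₋₁ = 1, q₋₁ = 0):
  k = 0: a₀ = 6; p₀/q₀ = 6/1; p₀² − 39·q₀² = 36 − 39 = -3.
  k = 1: m = 6, d = 3, a = ⌊(6 + 6)/3⌋ = 4; p/q = (4·6 + 1)/(4·1 + 0) = 25/4; p² − 39·q² = 625 − 624 = 1.
  The first convergent with p² − 39·q² = 1 gives the fundamental solution (x₁, y₁) = (25, 4).
Step 2: Apply the recurrence (x_{n+1}, y_{n+1}) = (x₁x_n + 39y₁y_n, x₁y_n + y₁x_n) repeatedly.
  From (x_1, y_1) = (25, 4): x_2 = 25·25 + 39·4·4 = 1249; y_2 = 25·4 + 4·25 = 200.
  From (x_2, y_2) = (1249, 200): x_3 = 25·1249 + 39·4·200 = 62425; y_3 = 25·200 + 4·1249 = 9996.
  From (x_3, y_3) = (62425, 9996): x_4 = 25·62425 + 39·4·9996 = 3120001; y_4 = 25·9996 + 4·62425 = 499600.
Step 3: Verify x_4² - 39·y_4² = 9734406240001 - 9734406240000 = 1 (should be 1). ✓

(x_1, y_1) = (25, 4); (x_4, y_4) = (3120001, 499600).


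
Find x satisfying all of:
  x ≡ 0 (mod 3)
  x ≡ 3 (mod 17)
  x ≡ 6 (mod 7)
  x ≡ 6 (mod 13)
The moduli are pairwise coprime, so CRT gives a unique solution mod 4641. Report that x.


Product of moduli M = 3 · 17 · 7 · 13 = 4641.
Merge one congruence at a time:
  Start: x ≡ 0 (mod 3).
  Combine with x ≡ 3 (mod 17); new modulus lcm = 51.
    Write x = 0 + 3·t and substitute into x ≡ 3 (mod 17): 3·t ≡ 3 − 0 = 3 (mod 17).
    The inverse of 3 mod 17 is 6 (since 3·6 = 18 = 1·17 + 1), so t ≡ 6·3 = 18 ≡ 1 (mod 17).
    Then x = 0 + 3·1 = 3, valid modulo lcm(3, 17) = 51: x ≡ 3 (mod 51).
  Combine with x ≡ 6 (mod 7); new modulus lcm = 357.
    Write x = 3 + 51·t and substitute into x ≡ 6 (mod 7): 51·t ≡ 6 − 3 = 3 (mod 7).
    Reduce coefficients mod 7: 2·t ≡ 3 (mod 7).
    The inverse of 2 mod 7 is 4 (since 2·4 = 8 = 1·7 + 1), so t ≡ 4·3 = 12 ≡ 5 (mod 7).
    Then x = 3 + 51·5 = 258, valid modulo lcm(51, 7) = 357: x ≡ 258 (mod 357).
  Combine with x ≡ 6 (mod 13); new modulus lcm = 4641.
    Write x = 258 + 357·t and substitute into x ≡ 6 (mod 13): 357·t ≡ 6 − 258 = -252 (mod 13).
    Reduce coefficients mod 13: 6·t ≡ 8 (mod 13).
    The inverse of 6 mod 13 is 11 (since 6·11 = 66 = 5·13 + 1), so t ≡ 11·8 = 88 ≡ 10 (mod 13).
    Then x = 258 + 357·10 = 3828, valid modulo lcm(357, 13) = 4641: x ≡ 3828 (mod 4641).
Verify against each original: 3828 mod 3 = 0, 3828 mod 17 = 3, 3828 mod 7 = 6, 3828 mod 13 = 6.

x ≡ 3828 (mod 4641).


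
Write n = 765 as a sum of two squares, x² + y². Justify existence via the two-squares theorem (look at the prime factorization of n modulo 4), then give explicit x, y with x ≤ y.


Step 1: Factor n = 765 = 3^2 · 5 · 17.
Step 2: Check the mod-4 condition on each prime factor: 3 ≡ 3 (mod 4), exponent 2 (must be even); 5 ≡ 1 (mod 4), exponent 1; 17 ≡ 1 (mod 4), exponent 1.
All primes ≡ 3 (mod 4) appear to even exponent (or don't appear), so by the two-squares theorem n IS expressible as a sum of two squares.
Step 3: Build a representation. Group n = k² · m with k = 3 and m = 5 · 17 = 85 (a product of primes ≡ 1 (mod 4)); a representation of m scales to one of n via (k·x)² + (k·y)² = k²(x² + y²). Each prime p ≡ 1 (mod 4) is itself a sum of two squares; find a² by testing p − a² for a perfect square:
  5: 5 − 1² = 4 = 2² ⇒ 5 = 1² + 2².
  17: 17 − 1² = 16 = 4² ⇒ 17 = 1² + 4².
  Combine using the Brahmagupta–Fibonacci identity (a² + b²)(c² + d²) = (ac − bd)² + (ad + bc)² = (ac + bd)² + (ad − bc)²:
  5 · 17 = 85: from (1² + 2²)(1² + 4²), take (1·1 − 2·4, 1·4 + 2·1) = (1 − 8, 4 + 2) = (-7, 6); dropping signs (only squares matter) gives (7, 6); check 7² + 6² = 49 + 36 = 85 ✓.
  Scale by k = 3: (3·7, 3·6) = (21, 18).
Step 4: Order so x ≤ y and verify: 18² + 21² = 324 + 441 = 765 = n. ✓

n = 765 = 18² + 21² (one valid representation with x ≤ y).


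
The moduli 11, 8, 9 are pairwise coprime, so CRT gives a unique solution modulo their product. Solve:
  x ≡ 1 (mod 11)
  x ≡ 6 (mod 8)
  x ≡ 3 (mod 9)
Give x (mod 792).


Moduli 11, 8, 9 are pairwise coprime; by CRT there is a unique solution modulo M = 11 · 8 · 9 = 792.
Solve pairwise, accumulating the modulus:
  Start with x ≡ 1 (mod 11).
  Combine with x ≡ 6 (mod 8): since gcd(11, 8) = 1, we get a unique residue mod 88.
    Write x = 1 + 11·t and substitute into x ≡ 6 (mod 8): 11·t ≡ 6 − 1 = 5 (mod 8).
    Reduce coefficients mod 8: 3·t ≡ 5 (mod 8).
    The inverse of 3 mod 8 is 3 (since 3·3 = 9 = 1·8 + 1), so t ≡ 3·5 = 15 ≡ 7 (mod 8).
    Then x = 1 + 11·7 = 78, valid modulo lcm(11, 8) = 88: x ≡ 78 (mod 88).
  Combine with x ≡ 3 (mod 9): since gcd(88, 9) = 1, we get a unique residue mod 792.
    Write x = 78 + 88·t and substitute into x ≡ 3 (mod 9): 88·t ≡ 3 − 78 = -75 (mod 9).
    Reduce coefficients mod 9: 7·t ≡ 6 (mod 9).
    The inverse of 7 mod 9 is 4 (since 7·4 = 28 = 3·9 + 1), so t ≡ 4·6 = 24 ≡ 6 (mod 9).
    Then x = 78 + 88·6 = 606, valid modulo lcm(88, 9) = 792: x ≡ 606 (mod 792).
Verify: 606 mod 11 = 1 ✓, 606 mod 8 = 6 ✓, 606 mod 9 = 3 ✓.

x ≡ 606 (mod 792).


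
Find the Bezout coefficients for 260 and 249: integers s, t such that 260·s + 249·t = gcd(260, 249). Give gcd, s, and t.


Euclidean algorithm on (260, 249) — divide until remainder is 0:
  260 = 1 · 249 + 11
  249 = 22 · 11 + 7
  11 = 1 · 7 + 4
  7 = 1 · 4 + 3
  4 = 1 · 3 + 1
  3 = 3 · 1 + 0
gcd(260, 249) = 1.
Track Bezout coefficients alongside the remainders: start with r₀ = 260 = a·1 + b·0 (s = 1, t = 0) and r₁ = 249 = a·0 + b·1 (s = 0, t = 1); each new remainder r_{k+1} = r_{k-1} − q_k·r_k inherits s_{k+1} = s_{k-1} − q_k·s_k, t_{k+1} = t_{k-1} − q_k·t_k, so r_k = a·s_k + b·t_k at every step:
  q = 1: r = 11, s = 1 − 1·0 = 1, t = 0 − 1·1 = -1  (check: 260·1 + 249·(-1) = 11)
  q = 22: r = 7, s = 0 − 22·1 = -22, t = 1 − 22·(-1) = 23  (check: 260·(-22) + 249·23 = 7)
  q = 1: r = 4, s = 1 − 1·(-22) = 23, t = -1 − 1·23 = -24  (check: 260·23 + 249·(-24) = 4)
  q = 1: r = 3, s = -22 − 1·23 = -45, t = 23 − 1·(-24) = 47  (check: 260·(-45) + 249·47 = 3)
  q = 1: r = 1, s = 23 − 1·(-45) = 68, t = -24 − 1·47 = -71  (check: 260·68 + 249·(-71) = 1)
The row with r = 1 (the gcd) gives the Bezout coefficients s = 68, t = -71.
Result: 260 · (68) + 249 · (-71) = 1.

gcd(260, 249) = 1; s = 68, t = -71 (check: 260·68 + 249·(-71) = 1).


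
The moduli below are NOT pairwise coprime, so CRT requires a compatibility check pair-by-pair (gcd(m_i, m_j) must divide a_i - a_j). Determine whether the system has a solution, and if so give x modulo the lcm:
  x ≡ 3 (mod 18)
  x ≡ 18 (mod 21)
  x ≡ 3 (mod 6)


Moduli 18, 21, 6 are not pairwise coprime, so CRT works modulo lcm(m_i) when all pairwise compatibility conditions hold.
Pairwise compatibility: gcd(m_i, m_j) must divide a_i - a_j for every pair.
Merge one congruence at a time:
  Start: x ≡ 3 (mod 18).
  Combine with x ≡ 18 (mod 21): gcd(18, 21) = 3; 18 - 3 = 15, which IS divisible by 3, so compatible.
    Write x = 3 + 18·t and substitute into x ≡ 18 (mod 21): 18·t ≡ 18 − 3 = 15 (mod 21).
    Divide the congruence (and modulus) by g = 3: 6·t ≡ 5 (mod 7).
    The inverse of 6 mod 7 is 6 (since 6·6 = 36 = 5·7 + 1), so t ≡ 6·5 = 30 ≡ 2 (mod 7).
    Then x = 3 + 18·2 = 39, valid modulo lcm(18, 21) = 126: x ≡ 39 (mod 126).
  Combine with x ≡ 3 (mod 6): gcd(126, 6) = 6; 3 - 39 = -36, which IS divisible by 6, so compatible.
    Write x = 39 + 126·t and substitute into x ≡ 3 (mod 6): 126·t ≡ 3 − 39 = -36 (mod 6).
    Divide the congruence (and modulus) by g = 6: 21·t ≡ -6 (mod 1).
    Modulo 1 every t works; take t = 0.
    Then x = 39 + 126·0 = 39, valid modulo lcm(126, 6) = 126: x ≡ 39 (mod 126).
Verify: 39 mod 18 = 3, 39 mod 21 = 18, 39 mod 6 = 3.

x ≡ 39 (mod 126).


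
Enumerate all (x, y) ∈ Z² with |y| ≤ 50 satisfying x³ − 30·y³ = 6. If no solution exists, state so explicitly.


The equation is x³ - 30y³ = 6. For fixed y, x³ = 30·y³ + 6, so a solution requires the RHS to be a perfect cube.
Strategy: iterate y from -50 to 50, compute RHS = 30·y³ + 6, and check whether it is a (positive or negative) perfect cube.
Check small values of y:
  y = 0: RHS = 6 is not a perfect cube.
  y = 1: RHS = 36 is not a perfect cube.
  y = -1: RHS = -24 is not a perfect cube.
  y = 2: RHS = 246 is not a perfect cube.
  y = -2: RHS = -234 is not a perfect cube.
  y = 3: RHS = 816 is not a perfect cube.
  y = -3: RHS = -804 is not a perfect cube.
Continuing the search up to |y| = 50 finds no solutions either.
No (x, y) in the scanned range satisfies the equation.

No integer solutions with |y| ≤ 50.


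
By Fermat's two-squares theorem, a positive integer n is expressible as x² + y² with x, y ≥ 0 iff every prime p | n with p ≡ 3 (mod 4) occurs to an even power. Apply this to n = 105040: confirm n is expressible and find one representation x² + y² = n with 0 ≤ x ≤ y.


Step 1: Factor n = 105040 = 2^4 · 5 · 13 · 101.
Step 2: Check the mod-4 condition on each prime factor: 2 = 2 (special); 5 ≡ 1 (mod 4), exponent 1; 13 ≡ 1 (mod 4), exponent 1; 101 ≡ 1 (mod 4), exponent 1.
All primes ≡ 3 (mod 4) appear to even exponent (or don't appear), so by the two-squares theorem n IS expressible as a sum of two squares.
Step 3: Build a representation. Group n = k² · m with k = 4 and m = 5 · 13 · 101 = 6565 (a product of primes ≡ 1 (mod 4)); a representation of m scales to one of n via (k·x)² + (k·y)² = k²(x² + y²). Each prime p ≡ 1 (mod 4) is itself a sum of two squares; find a² by testing p − a² for a perfect square:
  5: 5 − 1² = 4 = 2² ⇒ 5 = 1² + 2².
  13: 13 − 1² = 12, 13 − 2² = 9 = 3² ⇒ 13 = 2² + 3².
  101: 101 − 1² = 100 = 10² ⇒ 101 = 1² + 10².
  Combine using the Brahmagupta–Fibonacci identity (a² + b²)(c² + d²) = (ac − bd)² + (ad + bc)² = (ac + bd)² + (ad − bc)²:
  5 · 13 = 65: from (1² + 2²)(2² + 3²), take (1·2 − 2·3, 1·3 + 2·2) = (2 − 6, 3 + 4) = (-4, 7); dropping signs (only squares matter) gives (4, 7); check 4² + 7² = 16 + 49 = 65 ✓.
  65 · 101 = 6565: from (4² + 7²)(1² + 10²), take (4·1 − 7·10, 4·10 + 7·1) = (4 − 70, 40 + 7) = (-66, 47); dropping signs (only squares matter) gives (66, 47); check 66² + 47² = 4356 + 2209 = 6565 ✓.
  Scale by k = 4: (4·66, 4·47) = (264, 188).
Step 4: Order so x ≤ y and verify: 188² + 264² = 35344 + 69696 = 105040 = n. ✓

n = 105040 = 188² + 264² (one valid representation with x ≤ y).


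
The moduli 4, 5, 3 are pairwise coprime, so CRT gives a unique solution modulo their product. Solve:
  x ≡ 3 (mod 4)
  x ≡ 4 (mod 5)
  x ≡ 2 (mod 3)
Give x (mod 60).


Moduli 4, 5, 3 are pairwise coprime; by CRT there is a unique solution modulo M = 4 · 5 · 3 = 60.
Solve pairwise, accumulating the modulus:
  Start with x ≡ 3 (mod 4).
  Combine with x ≡ 4 (mod 5): since gcd(4, 5) = 1, we get a unique residue mod 20.
    Write x = 3 + 4·t and substitute into x ≡ 4 (mod 5): 4·t ≡ 4 − 3 = 1 (mod 5).
    The inverse of 4 mod 5 is 4 (since 4·4 = 16 = 3·5 + 1), so t ≡ 4·1 = 4 ≡ 4 (mod 5).
    Then x = 3 + 4·4 = 19, valid modulo lcm(4, 5) = 20: x ≡ 19 (mod 20).
  Combine with x ≡ 2 (mod 3): since gcd(20, 3) = 1, we get a unique residue mod 60.
    Write x = 19 + 20·t and substitute into x ≡ 2 (mod 3): 20·t ≡ 2 − 19 = -17 (mod 3).
    Reduce coefficients mod 3: 2·t ≡ 1 (mod 3).
    The inverse of 2 mod 3 is 2 (since 2·2 = 4 = 1·3 + 1), so t ≡ 2·1 = 2 ≡ 2 (mod 3).
    Then x = 19 + 20·2 = 59, valid modulo lcm(20, 3) = 60: x ≡ 59 (mod 60).
Verify: 59 mod 4 = 3 ✓, 59 mod 5 = 4 ✓, 59 mod 3 = 2 ✓.

x ≡ 59 (mod 60).


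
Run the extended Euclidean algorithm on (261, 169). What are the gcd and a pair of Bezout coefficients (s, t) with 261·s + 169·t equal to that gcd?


Euclidean algorithm on (261, 169) — divide until remainder is 0:
  261 = 1 · 169 + 92
  169 = 1 · 92 + 77
  92 = 1 · 77 + 15
  77 = 5 · 15 + 2
  15 = 7 · 2 + 1
  2 = 2 · 1 + 0
gcd(261, 169) = 1.
Track Bezout coefficients alongside the remainders: start with r₀ = 261 = a·1 + b·0 (s = 1, t = 0) and r₁ = 169 = a·0 + b·1 (s = 0, t = 1); each new remainder r_{k+1} = r_{k-1} − q_k·r_k inherits s_{k+1} = s_{k-1} − q_k·s_k, t_{k+1} = t_{k-1} − q_k·t_k, so r_k = a·s_k + b·t_k at every step:
  q = 1: r = 92, s = 1 − 1·0 = 1, t = 0 − 1·1 = -1  (check: 261·1 + 169·(-1) = 92)
  q = 1: r = 77, s = 0 − 1·1 = -1, t = 1 − 1·(-1) = 2  (check: 261·(-1) + 169·2 = 77)
  q = 1: r = 15, s = 1 − 1·(-1) = 2, t = -1 − 1·2 = -3  (check: 261·2 + 169·(-3) = 15)
  q = 5: r = 2, s = -1 − 5·2 = -11, t = 2 − 5·(-3) = 17  (check: 261·(-11) + 169·17 = 2)
  q = 7: r = 1, s = 2 − 7·(-11) = 79, t = -3 − 7·17 = -122  (check: 261·79 + 169·(-122) = 1)
The row with r = 1 (the gcd) gives the Bezout coefficients s = 79, t = -122.
Result: 261 · (79) + 169 · (-122) = 1.

gcd(261, 169) = 1; s = 79, t = -122 (check: 261·79 + 169·(-122) = 1).


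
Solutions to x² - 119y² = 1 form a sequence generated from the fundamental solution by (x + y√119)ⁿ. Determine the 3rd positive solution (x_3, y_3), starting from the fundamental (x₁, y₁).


Step 1: Find the fundamental solution (x₁, y₁) of x² - 119y² = 1.
  Expand √119 as a continued fraction. a₀ = ⌊√119⌋ = 10; iterate m_{k+1} = d_k·a_k − m_k, d_{k+1} = (119 − m_{k+1}²)/d_k, a_{k+1} = ⌊(a₀ + m_{k+1})/d_{k+1}⌋ (starting m₀ = 0, d₀ = 1), with convergents p_k = a_k·p_{k-1} + p_{k-2}, q_k = a_k·q_{k-1} + q_{k-2} (p₋₁ = 1, q₋₁ = 0):
  k = 0: a₀ = 10; p₀/q₀ = 10/1; p₀² − 119·q₀² = 100 − 119 = -19.
  k = 1: m = 10, d = 19, a = ⌊(10 + 10)/19⌋ = 1; p/q = (1·10 + 1)/(1·1 + 0) = 11/1; p² − 119·q² = 121 − 119 = 2.
  k = 2: m = 9, d = 2, a = ⌊(10 + 9)/2⌋ = 9; p/q = (9·11 + 10)/(9·1 + 1) = 109/10; p² − 119·q² = 11881 − 11900 = -19.
  k = 3: m = 9, d = 19, a = ⌊(10 + 9)/19⌋ = 1; p/q = (1·109 + 11)/(1·10 + 1) = 120/11; p² − 119·q² = 14400 − 14399 = 1.
  The first convergent with p² − 119·q² = 1 gives the fundamental solution (x₁, y₁) = (120, 11).
Step 2: Apply the recurrence (x_{n+1}, y_{n+1}) = (x₁x_n + 119y₁y_n, x₁y_n + y₁x_n) repeatedly.
  From (x_1, y_1) = (120, 11): x_2 = 120·120 + 119·11·11 = 28799; y_2 = 120·11 + 11·120 = 2640.
  From (x_2, y_2) = (28799, 2640): x_3 = 120·28799 + 119·11·2640 = 6911640; y_3 = 120·2640 + 11·28799 = 633589.
Step 3: Verify x_3² - 119·y_3² = 47770767489600 - 47770767489599 = 1 (should be 1). ✓

(x_1, y_1) = (120, 11); (x_3, y_3) = (6911640, 633589).


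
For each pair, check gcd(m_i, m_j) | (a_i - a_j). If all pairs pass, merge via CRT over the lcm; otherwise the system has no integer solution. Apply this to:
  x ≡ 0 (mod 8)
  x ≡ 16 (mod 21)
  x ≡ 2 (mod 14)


Moduli 8, 21, 14 are not pairwise coprime, so CRT works modulo lcm(m_i) when all pairwise compatibility conditions hold.
Pairwise compatibility: gcd(m_i, m_j) must divide a_i - a_j for every pair.
Merge one congruence at a time:
  Start: x ≡ 0 (mod 8).
  Combine with x ≡ 16 (mod 21): gcd(8, 21) = 1; 16 - 0 = 16, which IS divisible by 1, so compatible.
    Write x = 0 + 8·t and substitute into x ≡ 16 (mod 21): 8·t ≡ 16 − 0 = 16 (mod 21).
    The inverse of 8 mod 21 is 8 (since 8·8 = 64 = 3·21 + 1), so t ≡ 8·16 = 128 ≡ 2 (mod 21).
    Then x = 0 + 8·2 = 16, valid modulo lcm(8, 21) = 168: x ≡ 16 (mod 168).
  Combine with x ≡ 2 (mod 14): gcd(168, 14) = 14; 2 - 16 = -14, which IS divisible by 14, so compatible.
    Write x = 16 + 168·t and substitute into x ≡ 2 (mod 14): 168·t ≡ 2 − 16 = -14 (mod 14).
    Divide the congruence (and modulus) by g = 14: 12·t ≡ -1 (mod 1).
    Modulo 1 every t works; take t = 0.
    Then x = 16 + 168·0 = 16, valid modulo lcm(168, 14) = 168: x ≡ 16 (mod 168).
Verify: 16 mod 8 = 0, 16 mod 21 = 16, 16 mod 14 = 2.

x ≡ 16 (mod 168).


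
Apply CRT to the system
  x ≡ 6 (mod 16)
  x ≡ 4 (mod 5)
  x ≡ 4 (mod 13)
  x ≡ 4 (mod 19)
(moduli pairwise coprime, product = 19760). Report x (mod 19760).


Product of moduli M = 16 · 5 · 13 · 19 = 19760.
Merge one congruence at a time:
  Start: x ≡ 6 (mod 16).
  Combine with x ≡ 4 (mod 5); new modulus lcm = 80.
    Write x = 6 + 16·t and substitute into x ≡ 4 (mod 5): 16·t ≡ 4 − 6 = -2 (mod 5).
    Reduce coefficients mod 5: 1·t ≡ 3 (mod 5).
    So t ≡ 3 (mod 5).
    Then x = 6 + 16·3 = 54, valid modulo lcm(16, 5) = 80: x ≡ 54 (mod 80).
  Combine with x ≡ 4 (mod 13); new modulus lcm = 1040.
    Write x = 54 + 80·t and substitute into x ≡ 4 (mod 13): 80·t ≡ 4 − 54 = -50 (mod 13).
    Reduce coefficients mod 13: 2·t ≡ 2 (mod 13).
    The inverse of 2 mod 13 is 7 (since 2·7 = 14 = 1·13 + 1), so t ≡ 7·2 = 14 ≡ 1 (mod 13).
    Then x = 54 + 80·1 = 134, valid modulo lcm(80, 13) = 1040: x ≡ 134 (mod 1040).
  Combine with x ≡ 4 (mod 19); new modulus lcm = 19760.
    Write x = 134 + 1040·t and substitute into x ≡ 4 (mod 19): 1040·t ≡ 4 − 134 = -130 (mod 19).
    Reduce coefficients mod 19: 14·t ≡ 3 (mod 19).
    The inverse of 14 mod 19 is 15 (since 14·15 = 210 = 11·19 + 1), so t ≡ 15·3 = 45 ≡ 7 (mod 19).
    Then x = 134 + 1040·7 = 7414, valid modulo lcm(1040, 19) = 19760: x ≡ 7414 (mod 19760).
Verify against each original: 7414 mod 16 = 6, 7414 mod 5 = 4, 7414 mod 13 = 4, 7414 mod 19 = 4.

x ≡ 7414 (mod 19760).
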